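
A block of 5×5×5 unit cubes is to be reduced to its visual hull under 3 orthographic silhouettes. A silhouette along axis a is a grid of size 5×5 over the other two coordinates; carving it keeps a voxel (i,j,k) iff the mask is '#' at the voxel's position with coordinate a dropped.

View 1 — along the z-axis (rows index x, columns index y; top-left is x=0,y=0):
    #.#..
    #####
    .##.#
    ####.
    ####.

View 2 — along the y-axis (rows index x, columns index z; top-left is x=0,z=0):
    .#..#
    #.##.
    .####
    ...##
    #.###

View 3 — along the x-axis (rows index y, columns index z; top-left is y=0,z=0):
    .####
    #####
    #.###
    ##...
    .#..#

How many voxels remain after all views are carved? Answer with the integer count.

|visual hull| = 39

start: 5×5×5 = 125 voxels
[1] z-view keeps 18 columns → grid now 90
[2] y-view keeps 15 columns → grid now 55
[3] x-view keeps 17 columns → grid now 39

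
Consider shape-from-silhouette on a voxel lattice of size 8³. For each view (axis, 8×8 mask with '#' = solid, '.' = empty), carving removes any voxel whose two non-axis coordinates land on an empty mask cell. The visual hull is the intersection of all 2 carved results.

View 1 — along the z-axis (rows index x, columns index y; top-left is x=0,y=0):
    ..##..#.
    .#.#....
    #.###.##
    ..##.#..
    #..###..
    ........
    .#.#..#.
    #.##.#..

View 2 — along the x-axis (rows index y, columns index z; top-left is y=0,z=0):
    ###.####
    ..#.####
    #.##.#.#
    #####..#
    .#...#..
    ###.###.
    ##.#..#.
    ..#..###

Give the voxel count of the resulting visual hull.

|visual hull| = 131

before carving: 512 voxels (8×8×8)
after view 1 [z-axis, 25 of 64 cells solid] → remaining = 200
after view 2 [x-axis, 39 of 64 cells solid] → remaining = 131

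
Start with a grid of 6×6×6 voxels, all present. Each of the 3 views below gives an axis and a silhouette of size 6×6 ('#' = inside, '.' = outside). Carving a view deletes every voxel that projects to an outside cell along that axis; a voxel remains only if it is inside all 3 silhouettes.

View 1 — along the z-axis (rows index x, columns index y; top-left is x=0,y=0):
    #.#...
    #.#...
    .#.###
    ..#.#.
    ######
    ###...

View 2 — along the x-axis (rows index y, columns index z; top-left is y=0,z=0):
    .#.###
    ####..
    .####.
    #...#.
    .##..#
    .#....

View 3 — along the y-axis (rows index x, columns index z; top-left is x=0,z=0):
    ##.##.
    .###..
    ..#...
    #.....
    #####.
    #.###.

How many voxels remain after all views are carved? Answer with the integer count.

|visual hull| = 37

full grid |V| = 216
V1 z: intersect with XY mask (19 set) -- 114 left
V2 x: intersect with YZ mask (18 set) -- 63 left
V3 y: intersect with XZ mask (18 set) -- 37 left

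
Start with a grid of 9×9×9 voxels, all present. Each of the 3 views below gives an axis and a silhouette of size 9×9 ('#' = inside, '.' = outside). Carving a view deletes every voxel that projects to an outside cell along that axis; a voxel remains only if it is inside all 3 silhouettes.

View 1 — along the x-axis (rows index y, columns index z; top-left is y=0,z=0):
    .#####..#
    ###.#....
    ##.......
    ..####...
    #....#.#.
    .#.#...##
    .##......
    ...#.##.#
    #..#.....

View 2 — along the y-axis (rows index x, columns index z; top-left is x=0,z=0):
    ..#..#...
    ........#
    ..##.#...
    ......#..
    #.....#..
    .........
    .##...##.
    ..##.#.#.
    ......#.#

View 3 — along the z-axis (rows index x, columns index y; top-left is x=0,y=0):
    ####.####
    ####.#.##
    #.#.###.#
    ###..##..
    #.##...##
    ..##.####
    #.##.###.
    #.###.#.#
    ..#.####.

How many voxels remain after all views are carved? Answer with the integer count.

remaining voxels: 42

full grid |V| = 729
carve view 1 (along x, YZ-mask fill 31/81): 279 voxels remain
carve view 2 (along y, XZ-mask fill 19/81): 61 voxels remain
carve view 3 (along z, XY-mask fill 54/81): 42 voxels remain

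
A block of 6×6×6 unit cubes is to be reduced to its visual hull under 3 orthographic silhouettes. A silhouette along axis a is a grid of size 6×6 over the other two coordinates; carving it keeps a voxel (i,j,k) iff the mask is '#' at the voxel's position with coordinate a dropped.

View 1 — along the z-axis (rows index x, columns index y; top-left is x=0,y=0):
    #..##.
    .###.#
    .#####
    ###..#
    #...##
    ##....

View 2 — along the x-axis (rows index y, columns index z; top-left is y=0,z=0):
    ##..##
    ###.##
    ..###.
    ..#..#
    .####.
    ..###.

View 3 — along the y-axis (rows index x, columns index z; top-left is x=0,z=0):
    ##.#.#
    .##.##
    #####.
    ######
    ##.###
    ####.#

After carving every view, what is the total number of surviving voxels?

|visual hull| = 62

full grid |V| = 216
[1] z-view keeps 21 columns → grid now 126
[2] x-view keeps 21 columns → grid now 75
[3] y-view keeps 29 columns → grid now 62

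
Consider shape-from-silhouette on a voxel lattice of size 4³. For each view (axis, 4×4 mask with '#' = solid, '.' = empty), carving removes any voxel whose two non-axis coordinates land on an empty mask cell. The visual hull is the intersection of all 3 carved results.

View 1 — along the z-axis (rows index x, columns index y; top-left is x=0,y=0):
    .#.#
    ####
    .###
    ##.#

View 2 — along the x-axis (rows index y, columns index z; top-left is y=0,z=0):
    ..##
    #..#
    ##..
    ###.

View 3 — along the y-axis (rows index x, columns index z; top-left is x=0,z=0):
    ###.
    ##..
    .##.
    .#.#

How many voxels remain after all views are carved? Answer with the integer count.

remaining voxels: 15

initial block: 4^3 = 64
V1 z: intersect with XY mask (12 set) -- 48 left
V2 x: intersect with YZ mask (9 set) -- 28 left
V3 y: intersect with XZ mask (9 set) -- 15 left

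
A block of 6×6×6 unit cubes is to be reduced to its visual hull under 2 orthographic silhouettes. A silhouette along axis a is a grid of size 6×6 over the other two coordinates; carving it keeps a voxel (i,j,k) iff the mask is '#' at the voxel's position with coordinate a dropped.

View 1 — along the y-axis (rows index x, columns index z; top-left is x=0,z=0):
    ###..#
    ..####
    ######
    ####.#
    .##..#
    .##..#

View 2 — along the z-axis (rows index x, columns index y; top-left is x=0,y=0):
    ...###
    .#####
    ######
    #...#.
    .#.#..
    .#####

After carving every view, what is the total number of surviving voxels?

voxel count = 99

before carving: 216 voxels (6×6×6)
  1. axis=1 (XZ plane), |mask|=25  ⇒  voxels=150
  2. axis=2 (XY plane), |mask|=23  ⇒  voxels=99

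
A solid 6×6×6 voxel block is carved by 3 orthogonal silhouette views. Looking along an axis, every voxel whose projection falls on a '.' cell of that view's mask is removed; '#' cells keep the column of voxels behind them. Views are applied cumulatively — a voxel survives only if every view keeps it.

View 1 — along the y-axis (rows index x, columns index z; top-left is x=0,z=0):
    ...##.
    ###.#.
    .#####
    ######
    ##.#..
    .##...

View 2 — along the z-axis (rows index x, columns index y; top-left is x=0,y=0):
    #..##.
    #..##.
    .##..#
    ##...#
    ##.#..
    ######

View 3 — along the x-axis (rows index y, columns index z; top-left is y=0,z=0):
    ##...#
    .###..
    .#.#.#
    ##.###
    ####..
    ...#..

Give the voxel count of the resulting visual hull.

39 voxels

full grid |V| = 216
carve view 1 (along y, XZ-mask fill 22/36): 132 voxels remain
carve view 2 (along z, XY-mask fill 21/36): 72 voxels remain
carve view 3 (along x, YZ-mask fill 19/36): 39 voxels remain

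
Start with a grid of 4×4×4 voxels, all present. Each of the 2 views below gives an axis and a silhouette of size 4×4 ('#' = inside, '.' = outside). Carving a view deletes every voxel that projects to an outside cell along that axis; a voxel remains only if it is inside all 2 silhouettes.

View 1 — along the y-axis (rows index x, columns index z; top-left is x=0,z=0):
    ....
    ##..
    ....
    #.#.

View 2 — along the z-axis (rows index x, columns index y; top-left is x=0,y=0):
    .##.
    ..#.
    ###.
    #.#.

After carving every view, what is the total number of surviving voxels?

start: 4×4×4 = 64 voxels
step 1: project along y, AND mask (4/16) → |grid| = 16
step 2: project along z, AND mask (8/16) → |grid| = 6

voxel count = 6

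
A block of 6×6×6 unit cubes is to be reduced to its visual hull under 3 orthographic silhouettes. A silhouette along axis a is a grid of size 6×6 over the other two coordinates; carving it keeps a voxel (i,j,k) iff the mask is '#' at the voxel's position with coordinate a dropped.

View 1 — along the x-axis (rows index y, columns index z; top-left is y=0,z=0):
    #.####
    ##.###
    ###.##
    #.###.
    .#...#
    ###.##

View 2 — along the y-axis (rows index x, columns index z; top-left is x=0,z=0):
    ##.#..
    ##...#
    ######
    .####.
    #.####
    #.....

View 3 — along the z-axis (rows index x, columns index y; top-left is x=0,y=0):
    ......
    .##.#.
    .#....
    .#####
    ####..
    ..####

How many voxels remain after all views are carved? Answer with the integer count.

46 voxels

before carving: 216 voxels (6×6×6)
[1] x-view keeps 26 columns → grid now 156
[2] y-view keeps 22 columns → grid now 95
[3] z-view keeps 17 columns → grid now 46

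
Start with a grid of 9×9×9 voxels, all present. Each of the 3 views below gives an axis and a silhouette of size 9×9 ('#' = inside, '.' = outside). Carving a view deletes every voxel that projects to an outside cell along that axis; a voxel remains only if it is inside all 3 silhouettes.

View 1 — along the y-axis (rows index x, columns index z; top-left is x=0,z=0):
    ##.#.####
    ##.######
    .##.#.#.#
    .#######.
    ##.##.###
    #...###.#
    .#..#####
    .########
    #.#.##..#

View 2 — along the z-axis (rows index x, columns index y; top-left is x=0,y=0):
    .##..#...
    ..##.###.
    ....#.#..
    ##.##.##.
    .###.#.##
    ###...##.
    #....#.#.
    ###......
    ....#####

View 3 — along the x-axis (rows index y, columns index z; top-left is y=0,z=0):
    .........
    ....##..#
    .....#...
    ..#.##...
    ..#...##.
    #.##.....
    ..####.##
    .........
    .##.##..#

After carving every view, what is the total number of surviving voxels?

start: 9×9×9 = 729 voxels
step 1: project along y, AND mask (58/81) → |grid| = 522
step 2: project along z, AND mask (38/81) → |grid| = 247
step 3: project along x, AND mask (24/81) → |grid| = 63

|visual hull| = 63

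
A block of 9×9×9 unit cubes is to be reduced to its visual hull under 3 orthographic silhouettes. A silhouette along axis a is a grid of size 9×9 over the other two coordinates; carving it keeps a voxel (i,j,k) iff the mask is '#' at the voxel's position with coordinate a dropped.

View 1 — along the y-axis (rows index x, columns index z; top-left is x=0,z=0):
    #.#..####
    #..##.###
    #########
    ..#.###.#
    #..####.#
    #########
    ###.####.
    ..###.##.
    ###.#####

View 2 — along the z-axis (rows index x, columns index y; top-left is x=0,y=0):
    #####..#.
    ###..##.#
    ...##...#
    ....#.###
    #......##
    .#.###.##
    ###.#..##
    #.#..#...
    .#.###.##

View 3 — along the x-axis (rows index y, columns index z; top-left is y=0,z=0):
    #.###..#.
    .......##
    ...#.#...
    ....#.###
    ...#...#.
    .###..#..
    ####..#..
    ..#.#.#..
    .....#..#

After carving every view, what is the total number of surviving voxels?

before carving: 729 voxels (9×9×9)
step 1: project along y, AND mask (61/81) → |grid| = 549
step 2: project along z, AND mask (43/81) → |grid| = 296
step 3: project along x, AND mask (29/81) → |grid| = 98

|visual hull| = 98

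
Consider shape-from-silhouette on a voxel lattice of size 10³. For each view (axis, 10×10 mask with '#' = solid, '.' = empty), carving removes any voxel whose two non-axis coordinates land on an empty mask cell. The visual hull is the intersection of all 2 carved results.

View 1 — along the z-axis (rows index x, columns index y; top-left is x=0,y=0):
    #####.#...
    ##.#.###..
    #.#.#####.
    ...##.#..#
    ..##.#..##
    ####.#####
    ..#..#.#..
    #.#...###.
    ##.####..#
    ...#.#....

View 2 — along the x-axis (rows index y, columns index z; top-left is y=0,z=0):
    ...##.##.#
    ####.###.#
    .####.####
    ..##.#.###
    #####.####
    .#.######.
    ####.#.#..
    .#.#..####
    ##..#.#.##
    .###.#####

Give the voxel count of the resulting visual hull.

voxel count = 365

before carving: 1000 voxels (10×10×10)
V1 z: intersect with XY mask (54 set) -- 540 left
V2 x: intersect with YZ mask (69 set) -- 365 left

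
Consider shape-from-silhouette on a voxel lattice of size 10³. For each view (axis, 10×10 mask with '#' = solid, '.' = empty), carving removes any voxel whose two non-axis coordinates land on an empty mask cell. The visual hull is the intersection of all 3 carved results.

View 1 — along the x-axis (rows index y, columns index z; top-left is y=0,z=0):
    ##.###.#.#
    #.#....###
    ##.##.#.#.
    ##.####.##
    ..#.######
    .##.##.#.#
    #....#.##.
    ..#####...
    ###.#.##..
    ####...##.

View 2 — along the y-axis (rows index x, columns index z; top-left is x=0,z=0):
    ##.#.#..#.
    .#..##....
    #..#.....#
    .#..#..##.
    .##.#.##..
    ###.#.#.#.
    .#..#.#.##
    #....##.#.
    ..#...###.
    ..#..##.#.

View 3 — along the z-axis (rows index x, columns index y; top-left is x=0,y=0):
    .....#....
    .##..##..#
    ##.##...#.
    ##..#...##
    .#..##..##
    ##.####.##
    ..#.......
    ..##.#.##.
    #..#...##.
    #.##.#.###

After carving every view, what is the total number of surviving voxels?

initial block: 10^3 = 1000
V1 x: intersect with YZ mask (60 set) -- 600 left
V2 y: intersect with XZ mask (43 set) -- 260 left
V3 z: intersect with XY mask (46 set) -- 119 left

remaining voxels: 119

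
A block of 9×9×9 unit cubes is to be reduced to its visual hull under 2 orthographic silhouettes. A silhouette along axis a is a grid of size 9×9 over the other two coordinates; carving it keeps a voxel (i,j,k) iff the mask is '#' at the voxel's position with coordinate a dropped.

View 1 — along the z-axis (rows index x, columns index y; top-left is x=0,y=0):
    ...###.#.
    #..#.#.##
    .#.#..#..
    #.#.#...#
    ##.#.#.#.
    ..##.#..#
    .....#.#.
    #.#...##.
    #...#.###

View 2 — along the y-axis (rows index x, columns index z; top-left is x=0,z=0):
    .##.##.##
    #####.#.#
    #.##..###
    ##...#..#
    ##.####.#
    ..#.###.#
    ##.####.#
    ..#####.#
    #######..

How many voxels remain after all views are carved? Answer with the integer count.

voxel count = 221

start: 9×9×9 = 729 voxels
step 1: project along z, AND mask (36/81) → |grid| = 324
step 2: project along y, AND mask (55/81) → |grid| = 221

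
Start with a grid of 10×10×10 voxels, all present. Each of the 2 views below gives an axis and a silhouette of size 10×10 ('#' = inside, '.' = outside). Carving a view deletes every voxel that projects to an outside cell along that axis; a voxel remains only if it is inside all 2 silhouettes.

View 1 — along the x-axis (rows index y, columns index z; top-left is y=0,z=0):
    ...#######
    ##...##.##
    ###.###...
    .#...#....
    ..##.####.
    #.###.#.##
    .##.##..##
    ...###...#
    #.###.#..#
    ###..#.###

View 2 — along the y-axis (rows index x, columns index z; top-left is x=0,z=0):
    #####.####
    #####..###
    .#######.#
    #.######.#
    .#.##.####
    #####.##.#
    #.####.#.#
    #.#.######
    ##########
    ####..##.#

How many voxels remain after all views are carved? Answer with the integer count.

voxel count = 446

start: 10×10×10 = 1000 voxels
step 1: project along x, AND mask (57/100) → |grid| = 570
step 2: project along y, AND mask (80/100) → |grid| = 446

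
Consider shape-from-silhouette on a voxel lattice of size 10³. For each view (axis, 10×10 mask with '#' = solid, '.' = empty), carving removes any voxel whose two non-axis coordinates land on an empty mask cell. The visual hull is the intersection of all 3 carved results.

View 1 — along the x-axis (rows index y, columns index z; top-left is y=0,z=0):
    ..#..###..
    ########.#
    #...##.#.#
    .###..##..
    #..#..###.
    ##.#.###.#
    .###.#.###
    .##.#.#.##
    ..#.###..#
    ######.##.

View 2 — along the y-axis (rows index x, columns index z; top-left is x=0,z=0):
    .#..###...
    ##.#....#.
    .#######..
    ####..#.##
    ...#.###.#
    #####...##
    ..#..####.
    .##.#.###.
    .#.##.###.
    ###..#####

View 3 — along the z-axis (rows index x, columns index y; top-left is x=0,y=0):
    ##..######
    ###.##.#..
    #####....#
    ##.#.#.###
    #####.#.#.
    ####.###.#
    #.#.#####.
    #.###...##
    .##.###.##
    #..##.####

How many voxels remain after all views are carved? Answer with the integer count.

start: 10×10×10 = 1000 voxels
after view 1 [x-axis, 61 of 100 cells solid] → remaining = 610
after view 2 [y-axis, 59 of 100 cells solid] → remaining = 362
after view 3 [z-axis, 69 of 100 cells solid] → remaining = 249

remaining voxels: 249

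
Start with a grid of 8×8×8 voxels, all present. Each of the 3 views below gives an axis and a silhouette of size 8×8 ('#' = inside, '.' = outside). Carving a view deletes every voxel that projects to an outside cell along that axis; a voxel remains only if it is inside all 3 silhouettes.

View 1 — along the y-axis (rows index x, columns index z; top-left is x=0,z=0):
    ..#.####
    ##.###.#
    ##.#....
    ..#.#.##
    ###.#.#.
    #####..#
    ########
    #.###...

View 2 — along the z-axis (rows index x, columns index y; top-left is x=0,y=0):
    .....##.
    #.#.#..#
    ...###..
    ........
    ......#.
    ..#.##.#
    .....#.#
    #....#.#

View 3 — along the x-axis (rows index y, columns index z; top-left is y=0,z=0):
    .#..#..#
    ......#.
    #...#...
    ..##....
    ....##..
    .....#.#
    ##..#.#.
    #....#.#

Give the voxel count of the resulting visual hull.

start: 8×8×8 = 512 voxels
after view 1 [y-axis, 41 of 64 cells solid] → remaining = 328
after view 2 [z-axis, 19 of 64 cells solid] → remaining = 100
after view 3 [x-axis, 19 of 64 cells solid] → remaining = 32

|visual hull| = 32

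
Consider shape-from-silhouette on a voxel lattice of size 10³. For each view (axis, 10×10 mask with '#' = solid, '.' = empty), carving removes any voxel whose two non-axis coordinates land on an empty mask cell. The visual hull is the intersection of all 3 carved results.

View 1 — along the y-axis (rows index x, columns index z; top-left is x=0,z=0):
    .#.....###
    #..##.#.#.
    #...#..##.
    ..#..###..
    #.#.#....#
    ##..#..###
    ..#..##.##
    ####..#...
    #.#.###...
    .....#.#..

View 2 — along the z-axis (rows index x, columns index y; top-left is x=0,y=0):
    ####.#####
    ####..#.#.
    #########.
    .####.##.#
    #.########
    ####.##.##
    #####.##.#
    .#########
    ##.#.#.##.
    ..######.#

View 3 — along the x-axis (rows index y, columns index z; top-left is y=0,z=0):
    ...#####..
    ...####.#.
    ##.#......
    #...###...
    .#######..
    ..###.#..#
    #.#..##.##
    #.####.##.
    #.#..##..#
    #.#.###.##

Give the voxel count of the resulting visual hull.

180 voxels

full grid |V| = 1000
step 1: project along y, AND mask (44/100) → |grid| = 440
step 2: project along z, AND mask (78/100) → |grid| = 343
step 3: project along x, AND mask (54/100) → |grid| = 180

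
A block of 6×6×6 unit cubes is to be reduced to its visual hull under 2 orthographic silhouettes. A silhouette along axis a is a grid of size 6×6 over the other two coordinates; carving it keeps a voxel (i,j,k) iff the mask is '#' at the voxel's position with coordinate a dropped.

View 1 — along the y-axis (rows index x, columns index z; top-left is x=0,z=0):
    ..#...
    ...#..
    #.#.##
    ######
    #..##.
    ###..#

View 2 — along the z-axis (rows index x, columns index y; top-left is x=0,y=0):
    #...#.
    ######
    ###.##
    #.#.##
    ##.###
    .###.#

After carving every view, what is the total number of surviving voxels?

before carving: 216 voxels (6×6×6)
V1 y: intersect with XZ mask (19 set) -- 114 left
V2 z: intersect with XY mask (26 set) -- 83 left

|visual hull| = 83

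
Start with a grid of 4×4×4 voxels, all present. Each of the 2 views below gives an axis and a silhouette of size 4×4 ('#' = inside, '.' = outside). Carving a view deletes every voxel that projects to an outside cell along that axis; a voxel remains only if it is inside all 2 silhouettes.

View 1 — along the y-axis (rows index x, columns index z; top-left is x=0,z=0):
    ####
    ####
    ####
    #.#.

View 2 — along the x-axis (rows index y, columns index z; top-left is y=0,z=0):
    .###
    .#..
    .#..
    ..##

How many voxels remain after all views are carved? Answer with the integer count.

initial block: 4^3 = 64
step 1: project along y, AND mask (14/16) → |grid| = 56
step 2: project along x, AND mask (7/16) → |grid| = 23

remaining voxels: 23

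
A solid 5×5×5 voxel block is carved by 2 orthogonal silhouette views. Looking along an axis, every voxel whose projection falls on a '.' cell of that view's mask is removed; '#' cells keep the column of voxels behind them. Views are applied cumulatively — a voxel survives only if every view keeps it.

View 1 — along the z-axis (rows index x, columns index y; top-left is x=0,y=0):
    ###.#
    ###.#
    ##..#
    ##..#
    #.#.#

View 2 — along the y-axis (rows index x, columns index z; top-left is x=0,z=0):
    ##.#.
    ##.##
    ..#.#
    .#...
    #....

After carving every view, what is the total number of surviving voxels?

40 voxels

initial block: 5^3 = 125
step 1: project along z, AND mask (17/25) → |grid| = 85
step 2: project along y, AND mask (11/25) → |grid| = 40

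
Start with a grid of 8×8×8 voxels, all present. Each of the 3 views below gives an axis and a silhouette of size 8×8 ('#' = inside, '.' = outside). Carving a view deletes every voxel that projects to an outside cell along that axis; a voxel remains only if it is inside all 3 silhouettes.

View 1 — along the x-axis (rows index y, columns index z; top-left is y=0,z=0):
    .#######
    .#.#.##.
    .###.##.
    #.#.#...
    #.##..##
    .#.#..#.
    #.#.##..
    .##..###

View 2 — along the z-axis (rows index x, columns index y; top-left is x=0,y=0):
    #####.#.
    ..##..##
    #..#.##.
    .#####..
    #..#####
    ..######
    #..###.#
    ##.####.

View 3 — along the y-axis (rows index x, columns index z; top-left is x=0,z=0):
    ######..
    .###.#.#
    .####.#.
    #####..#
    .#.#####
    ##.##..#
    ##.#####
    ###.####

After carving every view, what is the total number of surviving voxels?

|visual hull| = 132

before carving: 512 voxels (8×8×8)
after view 1 [x-axis, 36 of 64 cells solid] → remaining = 288
after view 2 [z-axis, 42 of 64 cells solid] → remaining = 183
after view 3 [y-axis, 47 of 64 cells solid] → remaining = 132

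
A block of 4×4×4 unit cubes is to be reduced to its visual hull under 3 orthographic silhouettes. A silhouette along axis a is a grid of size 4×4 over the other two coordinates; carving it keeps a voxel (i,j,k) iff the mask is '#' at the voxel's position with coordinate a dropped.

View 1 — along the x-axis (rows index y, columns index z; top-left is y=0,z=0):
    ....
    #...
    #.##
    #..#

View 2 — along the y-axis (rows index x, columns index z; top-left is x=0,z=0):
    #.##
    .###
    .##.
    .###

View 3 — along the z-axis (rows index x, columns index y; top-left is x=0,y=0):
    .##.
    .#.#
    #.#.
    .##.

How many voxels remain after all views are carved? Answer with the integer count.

remaining voxels: 8

start: 4×4×4 = 64 voxels
[1] x-view keeps 6 columns → grid now 24
[2] y-view keeps 11 columns → grid now 13
[3] z-view keeps 8 columns → grid now 8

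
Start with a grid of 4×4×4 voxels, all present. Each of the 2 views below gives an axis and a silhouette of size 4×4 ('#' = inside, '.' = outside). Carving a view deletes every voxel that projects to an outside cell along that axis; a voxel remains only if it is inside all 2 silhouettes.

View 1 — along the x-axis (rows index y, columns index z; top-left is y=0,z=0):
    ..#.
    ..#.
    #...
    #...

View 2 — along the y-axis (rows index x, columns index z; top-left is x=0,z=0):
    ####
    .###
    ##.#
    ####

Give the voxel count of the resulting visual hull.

voxel count = 12

initial block: 4^3 = 64
V1 x: intersect with YZ mask (4 set) -- 16 left
V2 y: intersect with XZ mask (14 set) -- 12 left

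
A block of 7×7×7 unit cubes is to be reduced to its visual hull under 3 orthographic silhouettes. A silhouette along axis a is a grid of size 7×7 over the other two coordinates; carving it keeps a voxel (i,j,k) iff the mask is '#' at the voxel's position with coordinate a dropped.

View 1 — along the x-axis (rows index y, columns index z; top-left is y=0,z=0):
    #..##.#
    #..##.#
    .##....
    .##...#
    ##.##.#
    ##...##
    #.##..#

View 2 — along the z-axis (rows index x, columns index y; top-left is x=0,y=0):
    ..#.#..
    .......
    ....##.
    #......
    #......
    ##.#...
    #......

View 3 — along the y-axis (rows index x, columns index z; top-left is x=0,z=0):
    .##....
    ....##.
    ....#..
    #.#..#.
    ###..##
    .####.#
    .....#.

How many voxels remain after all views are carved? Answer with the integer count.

initial block: 7^3 = 343
after view 1 [x-axis, 26 of 49 cells solid] → remaining = 182
after view 2 [z-axis, 10 of 49 cells solid] → remaining = 39
after view 3 [y-axis, 19 of 49 cells solid] → remaining = 16

|visual hull| = 16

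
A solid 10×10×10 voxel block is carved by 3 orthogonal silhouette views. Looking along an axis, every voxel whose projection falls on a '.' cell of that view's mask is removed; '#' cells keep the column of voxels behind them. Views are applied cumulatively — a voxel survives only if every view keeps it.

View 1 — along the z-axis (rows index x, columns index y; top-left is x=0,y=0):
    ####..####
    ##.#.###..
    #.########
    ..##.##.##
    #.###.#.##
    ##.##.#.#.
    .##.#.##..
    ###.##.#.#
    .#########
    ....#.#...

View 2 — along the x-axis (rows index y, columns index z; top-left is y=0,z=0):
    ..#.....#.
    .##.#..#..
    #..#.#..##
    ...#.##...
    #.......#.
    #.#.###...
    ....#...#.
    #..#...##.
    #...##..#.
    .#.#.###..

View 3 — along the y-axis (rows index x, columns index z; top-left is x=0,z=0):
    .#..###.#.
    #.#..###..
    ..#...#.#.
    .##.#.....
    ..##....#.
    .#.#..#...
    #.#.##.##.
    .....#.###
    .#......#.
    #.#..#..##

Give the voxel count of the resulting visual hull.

before carving: 1000 voxels (10×10×10)
[1] z-view keeps 65 columns → grid now 650
[2] x-view keeps 36 columns → grid now 227
[3] y-view keeps 39 columns → grid now 89

|visual hull| = 89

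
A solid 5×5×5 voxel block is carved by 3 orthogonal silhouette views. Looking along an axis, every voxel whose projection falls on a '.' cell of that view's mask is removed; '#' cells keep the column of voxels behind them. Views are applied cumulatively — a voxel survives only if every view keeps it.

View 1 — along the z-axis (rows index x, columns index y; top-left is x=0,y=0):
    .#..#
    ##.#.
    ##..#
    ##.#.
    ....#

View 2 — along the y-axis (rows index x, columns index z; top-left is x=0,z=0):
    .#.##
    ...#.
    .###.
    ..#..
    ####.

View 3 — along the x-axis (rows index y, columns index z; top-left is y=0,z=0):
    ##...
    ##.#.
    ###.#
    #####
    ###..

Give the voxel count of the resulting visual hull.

remaining voxels: 14

start: 5×5×5 = 125 voxels
carve view 1 (along z, XY-mask fill 12/25): 60 voxels remain
carve view 2 (along y, XZ-mask fill 12/25): 25 voxels remain
carve view 3 (along x, YZ-mask fill 17/25): 14 voxels remain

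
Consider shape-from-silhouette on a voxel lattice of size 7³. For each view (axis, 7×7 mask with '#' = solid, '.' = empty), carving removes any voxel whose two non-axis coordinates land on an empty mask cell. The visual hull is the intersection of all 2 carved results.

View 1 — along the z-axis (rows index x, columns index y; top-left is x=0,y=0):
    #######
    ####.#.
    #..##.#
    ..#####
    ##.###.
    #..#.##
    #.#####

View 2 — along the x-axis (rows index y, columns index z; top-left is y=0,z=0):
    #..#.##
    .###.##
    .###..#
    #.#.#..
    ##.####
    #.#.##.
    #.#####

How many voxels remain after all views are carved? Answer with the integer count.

before carving: 343 voxels (7×7×7)
[1] z-view keeps 36 columns → grid now 252
[2] x-view keeps 32 columns → grid now 160

remaining voxels: 160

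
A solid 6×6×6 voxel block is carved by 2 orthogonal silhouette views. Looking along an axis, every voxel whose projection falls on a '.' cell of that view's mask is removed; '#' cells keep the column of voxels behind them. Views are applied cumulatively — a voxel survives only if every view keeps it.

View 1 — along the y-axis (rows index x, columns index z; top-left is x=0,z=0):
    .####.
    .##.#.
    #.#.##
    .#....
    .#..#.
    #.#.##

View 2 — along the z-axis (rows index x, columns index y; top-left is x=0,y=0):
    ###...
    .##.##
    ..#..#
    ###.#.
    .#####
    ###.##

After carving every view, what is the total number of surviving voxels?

|visual hull| = 66

start: 6×6×6 = 216 voxels
V1 y: intersect with XZ mask (18 set) -- 108 left
V2 z: intersect with XY mask (23 set) -- 66 left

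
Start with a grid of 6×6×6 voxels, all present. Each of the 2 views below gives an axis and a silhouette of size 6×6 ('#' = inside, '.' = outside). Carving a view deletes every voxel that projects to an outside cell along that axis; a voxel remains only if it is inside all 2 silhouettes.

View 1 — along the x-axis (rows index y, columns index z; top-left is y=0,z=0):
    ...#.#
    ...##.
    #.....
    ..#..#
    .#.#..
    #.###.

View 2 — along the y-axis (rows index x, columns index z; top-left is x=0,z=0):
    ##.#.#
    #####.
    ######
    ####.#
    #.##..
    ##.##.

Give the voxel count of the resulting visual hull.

before carving: 216 voxels (6×6×6)
  1. axis=0 (YZ plane), |mask|=13  ⇒  voxels=78
  2. axis=1 (XZ plane), |mask|=27  ⇒  voxels=61

remaining voxels: 61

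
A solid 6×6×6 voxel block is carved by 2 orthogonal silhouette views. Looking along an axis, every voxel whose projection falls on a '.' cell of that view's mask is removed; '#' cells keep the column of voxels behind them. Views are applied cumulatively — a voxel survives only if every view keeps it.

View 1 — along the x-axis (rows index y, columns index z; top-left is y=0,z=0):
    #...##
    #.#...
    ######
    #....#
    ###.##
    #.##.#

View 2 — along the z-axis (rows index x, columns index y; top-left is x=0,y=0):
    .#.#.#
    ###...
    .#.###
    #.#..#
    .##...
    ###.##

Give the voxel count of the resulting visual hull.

73 voxels

full grid |V| = 216
[1] x-view keeps 22 columns → grid now 132
[2] z-view keeps 20 columns → grid now 73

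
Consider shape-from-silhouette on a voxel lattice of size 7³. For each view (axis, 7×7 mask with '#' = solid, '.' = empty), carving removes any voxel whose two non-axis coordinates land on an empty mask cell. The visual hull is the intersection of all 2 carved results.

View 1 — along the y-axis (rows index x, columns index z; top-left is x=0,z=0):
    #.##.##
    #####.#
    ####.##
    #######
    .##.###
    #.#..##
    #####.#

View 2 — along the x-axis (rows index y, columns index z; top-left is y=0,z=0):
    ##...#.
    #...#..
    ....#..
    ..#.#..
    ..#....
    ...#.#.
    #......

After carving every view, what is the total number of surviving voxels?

remaining voxels: 64

start: 7×7×7 = 343 voxels
after view 1 [y-axis, 39 of 49 cells solid] → remaining = 273
after view 2 [x-axis, 12 of 49 cells solid] → remaining = 64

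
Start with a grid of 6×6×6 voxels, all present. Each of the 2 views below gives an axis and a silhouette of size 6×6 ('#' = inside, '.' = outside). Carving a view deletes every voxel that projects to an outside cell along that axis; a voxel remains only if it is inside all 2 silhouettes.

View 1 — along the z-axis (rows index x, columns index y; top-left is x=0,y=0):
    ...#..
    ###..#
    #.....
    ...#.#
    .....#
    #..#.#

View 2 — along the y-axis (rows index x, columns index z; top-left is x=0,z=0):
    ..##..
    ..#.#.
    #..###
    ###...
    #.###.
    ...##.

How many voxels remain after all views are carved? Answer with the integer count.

voxel count = 30

full grid |V| = 216
step 1: project along z, AND mask (12/36) → |grid| = 72
step 2: project along y, AND mask (17/36) → |grid| = 30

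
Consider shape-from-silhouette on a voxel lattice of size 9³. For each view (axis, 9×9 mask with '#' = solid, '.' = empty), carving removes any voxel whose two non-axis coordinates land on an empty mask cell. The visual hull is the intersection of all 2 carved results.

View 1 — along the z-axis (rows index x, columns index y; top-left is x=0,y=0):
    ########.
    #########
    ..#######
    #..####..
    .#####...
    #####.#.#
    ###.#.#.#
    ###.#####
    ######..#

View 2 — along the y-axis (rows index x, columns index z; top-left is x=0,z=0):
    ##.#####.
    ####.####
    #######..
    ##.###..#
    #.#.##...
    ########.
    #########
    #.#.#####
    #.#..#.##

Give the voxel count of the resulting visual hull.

|visual hull| = 428

start: 9×9×9 = 729 voxels
  1. axis=2 (XY plane), |mask|=62  ⇒  voxels=558
  2. axis=1 (XZ plane), |mask|=61  ⇒  voxels=428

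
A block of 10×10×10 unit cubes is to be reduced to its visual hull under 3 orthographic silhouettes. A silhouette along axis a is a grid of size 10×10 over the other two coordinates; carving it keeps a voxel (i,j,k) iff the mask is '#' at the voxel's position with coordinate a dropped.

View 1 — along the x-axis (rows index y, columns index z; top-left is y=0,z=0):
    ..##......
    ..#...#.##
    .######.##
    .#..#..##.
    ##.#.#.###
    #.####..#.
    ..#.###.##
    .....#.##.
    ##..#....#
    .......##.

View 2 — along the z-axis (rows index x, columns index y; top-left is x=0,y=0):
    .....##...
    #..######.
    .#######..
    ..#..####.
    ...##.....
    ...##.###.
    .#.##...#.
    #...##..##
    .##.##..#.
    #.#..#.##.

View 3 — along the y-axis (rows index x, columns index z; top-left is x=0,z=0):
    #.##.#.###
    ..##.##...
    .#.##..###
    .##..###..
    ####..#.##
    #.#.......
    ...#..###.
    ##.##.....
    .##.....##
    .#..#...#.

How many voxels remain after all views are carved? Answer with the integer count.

voxel count = 105

before carving: 1000 voxels (10×10×10)
carve view 1 (along x, YZ-mask fill 46/100): 460 voxels remain
carve view 2 (along z, XY-mask fill 47/100): 236 voxels remain
carve view 3 (along y, XZ-mask fill 46/100): 105 voxels remain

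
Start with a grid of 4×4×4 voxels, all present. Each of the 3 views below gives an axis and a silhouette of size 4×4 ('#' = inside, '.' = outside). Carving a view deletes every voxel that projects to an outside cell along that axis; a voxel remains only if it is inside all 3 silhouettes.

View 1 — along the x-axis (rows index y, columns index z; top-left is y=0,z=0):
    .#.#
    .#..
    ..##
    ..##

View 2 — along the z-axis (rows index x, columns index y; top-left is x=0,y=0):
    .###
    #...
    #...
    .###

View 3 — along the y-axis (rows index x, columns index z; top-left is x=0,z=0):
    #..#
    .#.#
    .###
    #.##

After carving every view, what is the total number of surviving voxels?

10 voxels

initial block: 4^3 = 64
[1] x-view keeps 7 columns → grid now 28
[2] z-view keeps 8 columns → grid now 14
[3] y-view keeps 10 columns → grid now 10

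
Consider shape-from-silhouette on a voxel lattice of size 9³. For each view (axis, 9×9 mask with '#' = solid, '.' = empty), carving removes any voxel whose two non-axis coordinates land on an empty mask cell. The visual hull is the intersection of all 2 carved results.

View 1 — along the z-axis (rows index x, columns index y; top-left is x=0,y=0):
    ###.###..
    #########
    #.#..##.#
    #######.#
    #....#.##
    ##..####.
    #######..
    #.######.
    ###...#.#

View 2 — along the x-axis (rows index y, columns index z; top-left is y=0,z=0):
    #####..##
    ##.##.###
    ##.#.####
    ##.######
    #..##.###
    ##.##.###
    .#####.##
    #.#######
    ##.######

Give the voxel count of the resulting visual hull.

initial block: 9^3 = 729
V1 z: intersect with XY mask (57 set) -- 513 left
V2 x: intersect with YZ mask (65 set) -- 406 left

remaining voxels: 406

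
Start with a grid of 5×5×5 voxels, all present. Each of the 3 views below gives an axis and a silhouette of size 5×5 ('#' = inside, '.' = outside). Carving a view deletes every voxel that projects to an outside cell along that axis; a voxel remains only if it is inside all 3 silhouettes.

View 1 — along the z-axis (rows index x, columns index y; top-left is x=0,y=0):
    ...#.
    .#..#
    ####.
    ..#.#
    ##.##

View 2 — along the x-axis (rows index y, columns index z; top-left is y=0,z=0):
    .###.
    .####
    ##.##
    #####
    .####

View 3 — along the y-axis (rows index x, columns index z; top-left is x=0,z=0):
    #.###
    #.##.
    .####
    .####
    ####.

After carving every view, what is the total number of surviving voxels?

start: 5×5×5 = 125 voxels
step 1: project along z, AND mask (13/25) → |grid| = 65
step 2: project along x, AND mask (20/25) → |grid| = 53
step 3: project along y, AND mask (19/25) → |grid| = 42

voxel count = 42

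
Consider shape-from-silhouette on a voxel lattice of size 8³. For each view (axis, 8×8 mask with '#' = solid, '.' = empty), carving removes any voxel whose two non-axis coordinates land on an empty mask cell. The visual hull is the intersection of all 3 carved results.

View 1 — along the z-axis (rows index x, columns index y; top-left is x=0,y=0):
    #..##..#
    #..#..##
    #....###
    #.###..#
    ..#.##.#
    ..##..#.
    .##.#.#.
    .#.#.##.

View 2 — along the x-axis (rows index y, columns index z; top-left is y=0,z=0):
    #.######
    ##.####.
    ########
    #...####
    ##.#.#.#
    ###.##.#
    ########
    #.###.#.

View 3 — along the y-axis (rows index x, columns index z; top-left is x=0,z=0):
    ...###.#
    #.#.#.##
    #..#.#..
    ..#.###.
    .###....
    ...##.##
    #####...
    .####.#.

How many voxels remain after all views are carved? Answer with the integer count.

initial block: 8^3 = 512
V1 z: intersect with XY mask (32 set) -- 256 left
V2 x: intersect with YZ mask (50 set) -- 200 left
V3 y: intersect with XZ mask (33 set) -- 106 left

voxel count = 106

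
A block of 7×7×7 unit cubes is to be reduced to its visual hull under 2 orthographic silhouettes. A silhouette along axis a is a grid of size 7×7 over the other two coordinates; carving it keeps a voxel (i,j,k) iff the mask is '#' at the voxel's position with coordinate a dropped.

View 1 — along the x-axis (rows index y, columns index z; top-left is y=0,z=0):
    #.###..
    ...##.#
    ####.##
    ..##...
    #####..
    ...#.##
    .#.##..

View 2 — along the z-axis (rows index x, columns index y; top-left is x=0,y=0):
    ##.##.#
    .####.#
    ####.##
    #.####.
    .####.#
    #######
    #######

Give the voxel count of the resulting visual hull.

|visual hull| = 148

before carving: 343 voxels (7×7×7)
step 1: project along x, AND mask (26/49) → |grid| = 182
step 2: project along z, AND mask (40/49) → |grid| = 148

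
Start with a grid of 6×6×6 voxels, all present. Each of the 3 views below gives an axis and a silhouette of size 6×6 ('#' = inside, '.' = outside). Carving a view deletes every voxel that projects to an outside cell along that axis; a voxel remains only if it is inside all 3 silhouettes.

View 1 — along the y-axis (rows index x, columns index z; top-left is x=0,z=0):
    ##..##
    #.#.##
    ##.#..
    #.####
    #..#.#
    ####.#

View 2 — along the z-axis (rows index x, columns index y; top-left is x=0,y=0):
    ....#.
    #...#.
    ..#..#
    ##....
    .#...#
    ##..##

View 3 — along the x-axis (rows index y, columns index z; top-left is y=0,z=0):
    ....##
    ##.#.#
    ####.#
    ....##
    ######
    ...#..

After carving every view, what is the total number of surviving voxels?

34 voxels

start: 6×6×6 = 216 voxels
[1] y-view keeps 24 columns → grid now 144
[2] z-view keeps 13 columns → grid now 54
[3] x-view keeps 20 columns → grid now 34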